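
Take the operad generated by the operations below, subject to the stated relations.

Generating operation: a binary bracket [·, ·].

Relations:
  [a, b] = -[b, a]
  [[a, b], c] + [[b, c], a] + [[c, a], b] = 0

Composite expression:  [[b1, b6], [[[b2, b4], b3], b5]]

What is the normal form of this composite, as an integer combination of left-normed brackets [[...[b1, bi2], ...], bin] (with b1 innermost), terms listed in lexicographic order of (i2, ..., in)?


[[[[[b1, b6], b2], b4], b3], b5] - [[[[[b1, b6], b3], b2], b4], b5] + [[[[[b1, b6], b3], b4], b2], b5] - [[[[[b1, b6], b4], b2], b3], b5] - [[[[[b1, b6], b5], b2], b4], b3] + [[[[[b1, b6], b5], b3], b2], b4] - [[[[[b1, b6], b5], b3], b4], b2] + [[[[[b1, b6], b5], b4], b2], b3]


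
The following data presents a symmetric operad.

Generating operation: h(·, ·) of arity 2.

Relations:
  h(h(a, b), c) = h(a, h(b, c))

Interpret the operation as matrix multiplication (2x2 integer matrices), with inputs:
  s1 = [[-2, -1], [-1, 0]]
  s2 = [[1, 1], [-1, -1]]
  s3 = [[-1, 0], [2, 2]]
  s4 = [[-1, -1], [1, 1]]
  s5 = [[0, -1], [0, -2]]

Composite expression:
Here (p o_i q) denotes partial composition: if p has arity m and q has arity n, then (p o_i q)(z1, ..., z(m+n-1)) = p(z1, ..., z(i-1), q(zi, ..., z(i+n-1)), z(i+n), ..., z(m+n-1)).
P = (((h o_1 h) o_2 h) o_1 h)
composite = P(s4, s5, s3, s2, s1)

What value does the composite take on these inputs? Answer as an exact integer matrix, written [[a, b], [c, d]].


[[0, 0], [0, 0]]

h(s4, s5) = [[0, 3], [0, -3]]
h(s3, s2) = [[-1, -1], [0, 0]]
h(h(s4, s5), h(s3, s2)) = [[0, 0], [0, 0]]
h(h(h(s4, s5), h(s3, s2)), s1) = [[0, 0], [0, 0]]


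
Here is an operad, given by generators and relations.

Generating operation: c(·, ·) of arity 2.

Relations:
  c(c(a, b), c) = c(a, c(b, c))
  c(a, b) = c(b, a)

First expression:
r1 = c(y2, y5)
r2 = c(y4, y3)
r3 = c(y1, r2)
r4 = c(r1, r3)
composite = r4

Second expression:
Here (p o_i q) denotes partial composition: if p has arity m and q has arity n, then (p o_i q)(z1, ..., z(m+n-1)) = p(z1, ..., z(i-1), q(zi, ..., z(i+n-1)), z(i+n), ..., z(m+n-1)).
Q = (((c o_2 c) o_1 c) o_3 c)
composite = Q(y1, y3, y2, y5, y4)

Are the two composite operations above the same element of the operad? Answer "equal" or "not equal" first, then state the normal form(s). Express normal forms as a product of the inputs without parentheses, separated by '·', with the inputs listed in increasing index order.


equal: each reduces to y1 · y2 · y3 · y4 · y5

The first expression, normalized: y1 · y2 · y3 · y4 · y5
The second expression, normalized: y1 · y2 · y3 · y4 · y5
Identical normal forms: equal.


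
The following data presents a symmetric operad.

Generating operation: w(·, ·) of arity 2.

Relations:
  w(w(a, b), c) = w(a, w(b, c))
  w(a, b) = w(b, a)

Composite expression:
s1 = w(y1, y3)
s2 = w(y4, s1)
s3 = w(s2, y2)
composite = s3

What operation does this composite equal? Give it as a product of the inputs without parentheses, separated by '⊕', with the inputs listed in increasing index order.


Shape and order are irrelevant to w; the y-input set decides.
w(y1, y3) unparenthesizes to y1 ⊕ y3
w(y4, w(y1, y3)) unparenthesizes to y4 ⊕ y1 ⊕ y3
w(w(y4, w(y1, y3)), y2) unparenthesizes to y4 ⊕ y1 ⊕ y3 ⊕ y2
sorting the factors by input index: y1 ⊕ y2 ⊕ y3 ⊕ y4

y1 ⊕ y2 ⊕ y3 ⊕ y4


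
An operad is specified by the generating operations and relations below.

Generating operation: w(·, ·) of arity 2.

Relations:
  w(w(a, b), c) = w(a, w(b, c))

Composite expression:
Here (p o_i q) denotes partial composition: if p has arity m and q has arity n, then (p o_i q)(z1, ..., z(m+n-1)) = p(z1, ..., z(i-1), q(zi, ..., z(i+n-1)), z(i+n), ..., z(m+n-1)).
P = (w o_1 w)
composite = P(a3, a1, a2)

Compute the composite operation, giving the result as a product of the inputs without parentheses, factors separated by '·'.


a3 · a1 · a2

Key point: w is associative — brackets drop, the a-order remains.
w(a3, a1) flattens to a3 · a1
w(w(a3, a1), a2) flattens to a3 · a1 · a2


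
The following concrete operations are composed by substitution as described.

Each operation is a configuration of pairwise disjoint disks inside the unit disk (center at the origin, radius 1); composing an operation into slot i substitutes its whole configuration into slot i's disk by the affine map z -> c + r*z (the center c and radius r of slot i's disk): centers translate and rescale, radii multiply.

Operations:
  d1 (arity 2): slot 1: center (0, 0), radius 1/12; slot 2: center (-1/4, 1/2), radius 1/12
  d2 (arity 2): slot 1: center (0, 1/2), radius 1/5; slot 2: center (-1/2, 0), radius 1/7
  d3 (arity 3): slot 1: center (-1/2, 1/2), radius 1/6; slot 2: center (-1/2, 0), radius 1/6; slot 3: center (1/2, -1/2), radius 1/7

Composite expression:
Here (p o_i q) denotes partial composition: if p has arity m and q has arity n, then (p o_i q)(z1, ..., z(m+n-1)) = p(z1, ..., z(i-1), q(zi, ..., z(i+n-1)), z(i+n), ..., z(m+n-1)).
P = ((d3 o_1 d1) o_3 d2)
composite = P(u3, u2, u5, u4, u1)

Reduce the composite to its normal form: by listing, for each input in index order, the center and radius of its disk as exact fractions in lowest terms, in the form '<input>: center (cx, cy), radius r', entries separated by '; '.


u1: center (1/2, -1/2), radius 1/7; u2: center (-13/24, 7/12), radius 1/72; u3: center (-1/2, 1/2), radius 1/72; u4: center (-7/12, 0), radius 1/42; u5: center (-1/2, 1/12), radius 1/30

Follow each u-input down from d3: c' goes to c + r*c', radius to r*r'.
tracing u3 down its 2-map path: center (-1/2, 1/2), radius 1/72
tracing u2 down its 2-map path: center (-13/24, 7/12), radius 1/72
tracing u5 down its 2-map path: center (-1/2, 1/12), radius 1/30
tracing u4 down its 2-map path: center (-7/12, 0), radius 1/42
tracing u1 down its 1-map path: center (1/2, -1/2), radius 1/7


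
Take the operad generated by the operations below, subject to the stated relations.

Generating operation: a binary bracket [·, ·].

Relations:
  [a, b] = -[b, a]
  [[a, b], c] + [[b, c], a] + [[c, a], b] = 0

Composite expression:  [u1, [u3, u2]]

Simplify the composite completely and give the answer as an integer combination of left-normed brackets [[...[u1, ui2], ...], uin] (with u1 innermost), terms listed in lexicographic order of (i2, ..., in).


-[[u1, u2], u3] + [[u1, u3], u2]

Antisymmetry and Jacobi reduce to u1-anchored left-normed brackets.
Composite bracket: [u1, [u3, u2]]
Full expansion: 4 signed words from ab - ba (2^2 = 4).
Coefficients come from the u1-initial words:
  from u1u2u3, sign -1: term -[[u1, u2], u3]
  from u1u3u2, sign +1: term +[[u1, u3], u2]


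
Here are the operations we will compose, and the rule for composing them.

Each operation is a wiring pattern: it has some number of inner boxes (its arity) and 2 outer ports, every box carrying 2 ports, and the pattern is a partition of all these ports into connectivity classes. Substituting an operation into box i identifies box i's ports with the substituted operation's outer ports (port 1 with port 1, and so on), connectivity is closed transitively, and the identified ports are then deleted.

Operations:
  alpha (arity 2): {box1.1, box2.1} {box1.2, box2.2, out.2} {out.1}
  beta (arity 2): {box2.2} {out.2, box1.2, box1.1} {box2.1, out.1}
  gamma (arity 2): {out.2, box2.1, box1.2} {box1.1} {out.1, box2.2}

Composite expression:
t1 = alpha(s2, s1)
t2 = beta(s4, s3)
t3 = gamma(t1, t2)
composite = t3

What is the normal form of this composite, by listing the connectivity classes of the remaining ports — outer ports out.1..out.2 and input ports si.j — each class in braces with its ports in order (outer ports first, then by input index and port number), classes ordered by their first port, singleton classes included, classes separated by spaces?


Two ports join when wires chain via gamma-identified ports.
through alpha, on inputs (s2, s1): {out.1} {out.2, s1.2, s2.2} {s1.1, s2.1} (out.j = stage outer ports)
through beta, on inputs (s4, s3): {out.1, s3.1} {out.2, s4.1, s4.2} {s3.2} (out.j = stage outer ports)
through gamma, on inputs (s2, s1, s4, s3): {out.1, s4.1, s4.2} {out.2, s1.2, s2.2, s3.1} {s1.1, s2.1} {s3.2} (out.j = stage outer ports)

{out.1, s4.1, s4.2} {out.2, s1.2, s2.2, s3.1} {s1.1, s2.1} {s3.2}


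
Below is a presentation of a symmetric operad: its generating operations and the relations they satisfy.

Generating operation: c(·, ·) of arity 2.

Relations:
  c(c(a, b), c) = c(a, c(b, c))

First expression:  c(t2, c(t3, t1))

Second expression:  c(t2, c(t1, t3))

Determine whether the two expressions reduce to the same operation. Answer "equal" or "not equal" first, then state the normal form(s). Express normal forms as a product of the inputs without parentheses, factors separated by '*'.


The first expression, normalized: t2 * t3 * t1
The second expression, normalized: t2 * t1 * t3
They disagree, so not equal.

not equal: they reduce to t2 * t3 * t1 and t2 * t1 * t3


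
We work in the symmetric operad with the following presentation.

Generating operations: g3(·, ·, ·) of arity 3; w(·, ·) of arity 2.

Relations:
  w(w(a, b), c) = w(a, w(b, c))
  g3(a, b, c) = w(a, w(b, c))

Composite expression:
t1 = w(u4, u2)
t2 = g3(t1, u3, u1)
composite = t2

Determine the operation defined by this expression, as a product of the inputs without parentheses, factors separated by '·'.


u4 · u2 · u3 · u1

Associativity of g3 dissolves the nesting; only the u-input order survives.
w(u4, u2) reduces to u4 · u2
g3(w(u4, u2), u3, u1) reduces to u4 · u2 · u3 · u1


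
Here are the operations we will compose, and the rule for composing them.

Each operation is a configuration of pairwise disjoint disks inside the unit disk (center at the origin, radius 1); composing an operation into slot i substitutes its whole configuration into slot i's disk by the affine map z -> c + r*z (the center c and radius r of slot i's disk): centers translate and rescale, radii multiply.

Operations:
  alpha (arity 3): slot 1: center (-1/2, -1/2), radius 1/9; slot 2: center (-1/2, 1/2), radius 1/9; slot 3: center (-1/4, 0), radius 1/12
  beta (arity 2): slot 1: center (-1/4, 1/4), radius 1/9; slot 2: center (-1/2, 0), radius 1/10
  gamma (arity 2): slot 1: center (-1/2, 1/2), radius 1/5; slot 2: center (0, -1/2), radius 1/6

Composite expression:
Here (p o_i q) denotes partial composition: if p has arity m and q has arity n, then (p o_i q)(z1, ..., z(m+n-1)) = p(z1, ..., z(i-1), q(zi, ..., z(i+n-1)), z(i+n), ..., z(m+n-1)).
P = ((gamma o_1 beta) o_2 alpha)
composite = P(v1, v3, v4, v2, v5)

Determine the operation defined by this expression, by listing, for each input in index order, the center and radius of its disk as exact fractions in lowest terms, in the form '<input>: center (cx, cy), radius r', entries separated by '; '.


v1: center (-11/20, 11/20), radius 1/45; v2: center (-121/200, 1/2), radius 1/600; v3: center (-61/100, 49/100), radius 1/450; v4: center (-61/100, 51/100), radius 1/450; v5: center (0, -1/2), radius 1/6

Only the slot chain above each v matters under gamma; compose those maps.
v1 passes through 2 substitutions, ending at center (-11/20, 11/20), radius 1/45
v3 passes through 3 substitutions, ending at center (-61/100, 49/100), radius 1/450
v4 passes through 3 substitutions, ending at center (-61/100, 51/100), radius 1/450
v2 passes through 3 substitutions, ending at center (-121/200, 1/2), radius 1/600
v5 passes through 1 substitution, ending at center (0, -1/2), radius 1/6


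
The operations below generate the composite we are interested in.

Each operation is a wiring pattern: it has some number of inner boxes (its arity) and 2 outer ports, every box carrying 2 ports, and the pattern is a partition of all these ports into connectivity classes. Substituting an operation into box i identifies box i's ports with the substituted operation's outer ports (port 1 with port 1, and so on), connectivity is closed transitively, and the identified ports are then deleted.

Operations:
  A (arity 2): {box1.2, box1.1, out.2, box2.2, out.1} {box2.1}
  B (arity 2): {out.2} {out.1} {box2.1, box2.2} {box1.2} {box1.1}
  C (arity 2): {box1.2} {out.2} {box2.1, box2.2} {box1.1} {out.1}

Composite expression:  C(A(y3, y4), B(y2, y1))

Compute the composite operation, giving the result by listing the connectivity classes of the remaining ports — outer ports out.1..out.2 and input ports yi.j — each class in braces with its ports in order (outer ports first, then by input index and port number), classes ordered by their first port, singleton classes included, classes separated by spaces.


{out.1} {out.2} {y1.1, y1.2} {y2.1} {y2.2} {y3.1, y3.2, y4.2} {y4.1}


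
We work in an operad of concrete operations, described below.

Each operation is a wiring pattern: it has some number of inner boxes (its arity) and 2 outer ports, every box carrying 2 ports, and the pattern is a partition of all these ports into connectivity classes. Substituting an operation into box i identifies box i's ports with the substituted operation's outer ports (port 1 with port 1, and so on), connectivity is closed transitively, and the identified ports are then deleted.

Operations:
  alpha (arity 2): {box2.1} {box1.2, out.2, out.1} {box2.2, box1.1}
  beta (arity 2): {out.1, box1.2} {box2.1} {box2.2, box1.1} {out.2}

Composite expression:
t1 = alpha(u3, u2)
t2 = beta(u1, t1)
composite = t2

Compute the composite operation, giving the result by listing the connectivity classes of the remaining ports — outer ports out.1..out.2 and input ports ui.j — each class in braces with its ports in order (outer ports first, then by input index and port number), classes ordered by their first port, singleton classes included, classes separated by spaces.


{out.1, u1.2} {out.2} {u1.1, u3.2} {u2.1} {u2.2, u3.1}


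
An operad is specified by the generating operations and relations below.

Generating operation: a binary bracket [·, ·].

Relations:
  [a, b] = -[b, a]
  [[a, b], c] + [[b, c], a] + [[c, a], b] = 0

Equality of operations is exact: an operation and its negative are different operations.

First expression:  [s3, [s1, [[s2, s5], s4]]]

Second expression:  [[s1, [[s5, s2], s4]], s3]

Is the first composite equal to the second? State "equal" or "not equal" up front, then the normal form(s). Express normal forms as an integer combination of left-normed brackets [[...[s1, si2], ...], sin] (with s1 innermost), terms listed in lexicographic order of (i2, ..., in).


The first expression reduces to -[[[[s1, s2], s5], s4], s3] + [[[[s1, s4], s2], s5], s3] - [[[[s1, s4], s5], s2], s3] + [[[[s1, s5], s2], s4], s3]
The second expression reduces to -[[[[s1, s2], s5], s4], s3] + [[[[s1, s4], s2], s5], s3] - [[[[s1, s4], s5], s2], s3] + [[[[s1, s5], s2], s4], s3]
One common form — equal.

equal; the common form is -[[[[s1, s2], s5], s4], s3] + [[[[s1, s4], s2], s5], s3] - [[[[s1, s4], s5], s2], s3] + [[[[s1, s5], s2], s4], s3]


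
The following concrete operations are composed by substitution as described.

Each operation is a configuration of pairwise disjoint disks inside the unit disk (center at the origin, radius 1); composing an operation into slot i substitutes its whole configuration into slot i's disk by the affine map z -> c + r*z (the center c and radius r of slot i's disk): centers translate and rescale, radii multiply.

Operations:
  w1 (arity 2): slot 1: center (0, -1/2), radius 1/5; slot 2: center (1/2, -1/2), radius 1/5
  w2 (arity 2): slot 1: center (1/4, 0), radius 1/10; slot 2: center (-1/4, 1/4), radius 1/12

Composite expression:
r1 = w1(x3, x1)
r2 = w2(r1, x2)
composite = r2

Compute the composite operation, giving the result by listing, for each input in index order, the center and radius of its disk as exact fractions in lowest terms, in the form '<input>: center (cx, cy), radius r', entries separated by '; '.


x1: center (3/10, -1/20), radius 1/50; x2: center (-1/4, 1/4), radius 1/12; x3: center (1/4, -1/20), radius 1/50

Follow each x-input down from w2: c' goes to c + r*c', radius to r*r'.
input x3: applying the 2 nested substitutions gives center (1/4, -1/20), radius 1/50
input x1: applying the 2 nested substitutions gives center (3/10, -1/20), radius 1/50
input x2: applying the 1 nested substitution gives center (-1/4, 1/4), radius 1/12


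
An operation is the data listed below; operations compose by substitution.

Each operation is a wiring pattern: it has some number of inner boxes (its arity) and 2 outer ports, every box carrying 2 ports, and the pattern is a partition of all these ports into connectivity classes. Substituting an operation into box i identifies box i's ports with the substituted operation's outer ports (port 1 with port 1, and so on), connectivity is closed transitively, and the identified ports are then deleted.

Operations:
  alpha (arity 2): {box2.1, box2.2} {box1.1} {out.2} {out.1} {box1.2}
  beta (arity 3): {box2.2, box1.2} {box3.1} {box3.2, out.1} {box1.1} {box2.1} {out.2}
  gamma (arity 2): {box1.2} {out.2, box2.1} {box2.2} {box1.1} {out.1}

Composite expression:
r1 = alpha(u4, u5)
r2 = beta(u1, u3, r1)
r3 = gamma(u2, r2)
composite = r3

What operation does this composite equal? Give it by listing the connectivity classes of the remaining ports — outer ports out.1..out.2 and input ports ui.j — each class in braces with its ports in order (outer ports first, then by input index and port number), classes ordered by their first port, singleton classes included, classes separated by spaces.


{out.1} {out.2} {u1.1} {u1.2, u3.2} {u2.1} {u2.2} {u3.1} {u4.1} {u4.2} {u5.1, u5.2}

After gluing at gamma, chains via deleted ports link the u-ports.
alpha over (u4, u5) gives {out.1} {out.2} {u4.1} {u4.2} {u5.1, u5.2}, out.j being that stage's outer ports
beta over (u1, u3, u4, u5) gives {out.1} {out.2} {u1.1} {u1.2, u3.2} {u3.1} {u4.1} {u4.2} {u5.1, u5.2}, out.j being that stage's outer ports
gamma over (u2, u1, u3, u4, u5) gives {out.1} {out.2} {u1.1} {u1.2, u3.2} {u2.1} {u2.2} {u3.1} {u4.1} {u4.2} {u5.1, u5.2}, out.j being that stage's outer ports


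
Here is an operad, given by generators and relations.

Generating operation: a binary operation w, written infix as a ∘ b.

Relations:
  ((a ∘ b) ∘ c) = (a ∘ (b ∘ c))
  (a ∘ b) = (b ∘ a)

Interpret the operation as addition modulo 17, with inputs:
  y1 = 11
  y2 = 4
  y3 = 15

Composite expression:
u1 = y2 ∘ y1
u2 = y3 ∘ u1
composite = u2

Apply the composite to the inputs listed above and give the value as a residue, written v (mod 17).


13 (mod 17)

(y2 ∘ y1) = 15
(y3 ∘ (y2 ∘ y1)) = 13


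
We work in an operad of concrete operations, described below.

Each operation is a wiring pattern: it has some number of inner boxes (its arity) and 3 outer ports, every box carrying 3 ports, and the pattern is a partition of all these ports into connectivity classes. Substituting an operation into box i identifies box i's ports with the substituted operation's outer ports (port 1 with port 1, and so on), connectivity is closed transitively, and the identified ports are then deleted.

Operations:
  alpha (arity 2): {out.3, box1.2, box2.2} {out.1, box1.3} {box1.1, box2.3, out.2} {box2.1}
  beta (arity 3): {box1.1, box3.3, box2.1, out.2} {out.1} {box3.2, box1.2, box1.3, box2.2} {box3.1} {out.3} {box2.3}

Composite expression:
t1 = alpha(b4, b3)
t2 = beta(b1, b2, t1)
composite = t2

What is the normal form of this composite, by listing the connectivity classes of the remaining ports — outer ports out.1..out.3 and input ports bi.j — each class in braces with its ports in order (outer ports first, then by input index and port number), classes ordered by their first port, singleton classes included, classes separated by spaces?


Connectivity passes through glued beta-boundaries; trace each wire chain.
after alpha, the pattern on (b4, b3) reads {out.1, b4.3} {out.2, b3.3, b4.1} {out.3, b3.2, b4.2} {b3.1} (out.j = its outer ports)
after beta, the pattern on (b1, b2, b4, b3) reads {out.1} {out.2, b1.1, b2.1, b3.2, b4.2} {out.3} {b1.2, b1.3, b2.2, b3.3, b4.1} {b2.3} {b3.1} {b4.3} (out.j = its outer ports)

{out.1} {out.2, b1.1, b2.1, b3.2, b4.2} {out.3} {b1.2, b1.3, b2.2, b3.3, b4.1} {b2.3} {b3.1} {b4.3}


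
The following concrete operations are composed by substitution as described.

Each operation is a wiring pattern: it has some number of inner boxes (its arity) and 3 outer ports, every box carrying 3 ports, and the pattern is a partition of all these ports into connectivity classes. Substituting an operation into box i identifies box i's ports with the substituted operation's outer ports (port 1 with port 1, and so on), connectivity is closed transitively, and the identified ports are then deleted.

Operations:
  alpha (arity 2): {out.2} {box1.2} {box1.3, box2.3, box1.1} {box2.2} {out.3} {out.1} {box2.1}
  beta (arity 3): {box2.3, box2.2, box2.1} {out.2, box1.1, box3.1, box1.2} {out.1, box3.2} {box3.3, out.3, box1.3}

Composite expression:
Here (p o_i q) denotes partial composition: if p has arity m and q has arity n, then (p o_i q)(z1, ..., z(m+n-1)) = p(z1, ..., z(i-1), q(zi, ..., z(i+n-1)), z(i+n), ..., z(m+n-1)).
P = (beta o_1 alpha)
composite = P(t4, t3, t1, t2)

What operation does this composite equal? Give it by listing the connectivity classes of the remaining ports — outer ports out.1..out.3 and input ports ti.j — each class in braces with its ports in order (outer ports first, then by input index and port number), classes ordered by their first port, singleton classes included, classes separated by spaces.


{out.1, t2.2} {out.2, t2.1} {out.3, t2.3} {t1.1, t1.2, t1.3} {t3.1} {t3.2} {t3.3, t4.1, t4.3} {t4.2}

After gluing at beta, chains via deleted ports link the t-ports.
composing alpha on (t4, t3), with out.j its own outer ports: {out.1} {out.2} {out.3} {t3.1} {t3.2} {t3.3, t4.1, t4.3} {t4.2}
composing beta on (t4, t3, t1, t2), with out.j its own outer ports: {out.1, t2.2} {out.2, t2.1} {out.3, t2.3} {t1.1, t1.2, t1.3} {t3.1} {t3.2} {t3.3, t4.1, t4.3} {t4.2}


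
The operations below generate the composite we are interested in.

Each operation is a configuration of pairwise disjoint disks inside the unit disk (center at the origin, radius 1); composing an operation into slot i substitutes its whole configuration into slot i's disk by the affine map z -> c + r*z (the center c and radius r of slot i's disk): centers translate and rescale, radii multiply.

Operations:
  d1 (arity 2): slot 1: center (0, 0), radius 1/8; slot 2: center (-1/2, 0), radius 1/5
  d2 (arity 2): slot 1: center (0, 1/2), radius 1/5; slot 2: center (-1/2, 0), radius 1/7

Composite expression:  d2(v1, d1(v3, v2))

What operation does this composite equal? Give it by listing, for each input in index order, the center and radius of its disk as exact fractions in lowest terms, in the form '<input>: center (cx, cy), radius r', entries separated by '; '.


v1: center (0, 1/2), radius 1/5; v2: center (-4/7, 0), radius 1/35; v3: center (-1/2, 0), radius 1/56

Each v-disk chains the slot maps above it in d2; radii multiply.
v1 passes through 1 substitution, ending at center (0, 1/2), radius 1/5
v3 passes through 2 substitutions, ending at center (-1/2, 0), radius 1/56
v2 passes through 2 substitutions, ending at center (-4/7, 0), radius 1/35


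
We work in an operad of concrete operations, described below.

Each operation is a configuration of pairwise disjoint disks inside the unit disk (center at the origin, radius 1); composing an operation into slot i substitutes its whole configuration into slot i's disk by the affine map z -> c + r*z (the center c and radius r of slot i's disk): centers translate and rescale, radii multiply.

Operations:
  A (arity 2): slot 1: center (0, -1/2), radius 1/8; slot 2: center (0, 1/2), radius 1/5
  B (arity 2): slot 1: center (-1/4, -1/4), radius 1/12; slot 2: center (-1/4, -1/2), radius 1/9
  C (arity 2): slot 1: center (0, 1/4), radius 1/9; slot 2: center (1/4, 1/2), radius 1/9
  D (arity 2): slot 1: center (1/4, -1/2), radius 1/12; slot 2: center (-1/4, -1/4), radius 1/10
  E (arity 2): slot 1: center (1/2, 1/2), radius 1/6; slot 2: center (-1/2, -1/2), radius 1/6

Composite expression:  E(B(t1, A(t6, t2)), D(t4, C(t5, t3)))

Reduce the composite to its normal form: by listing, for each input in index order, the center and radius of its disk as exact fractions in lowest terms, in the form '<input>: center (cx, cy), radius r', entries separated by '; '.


t1: center (11/24, 11/24), radius 1/72; t2: center (11/24, 23/54), radius 1/270; t3: center (-43/80, -8/15), radius 1/540; t4: center (-11/24, -7/12), radius 1/72; t5: center (-13/24, -43/80), radius 1/540; t6: center (11/24, 11/27), radius 1/432

Each t-disk chains the slot maps above it in E; radii multiply.
t1 passes through 2 substitutions, ending at center (11/24, 11/24), radius 1/72
t6 passes through 3 substitutions, ending at center (11/24, 11/27), radius 1/432
t2 passes through 3 substitutions, ending at center (11/24, 23/54), radius 1/270
t4 passes through 2 substitutions, ending at center (-11/24, -7/12), radius 1/72
t5 passes through 3 substitutions, ending at center (-13/24, -43/80), radius 1/540
t3 passes through 3 substitutions, ending at center (-43/80, -8/15), radius 1/540


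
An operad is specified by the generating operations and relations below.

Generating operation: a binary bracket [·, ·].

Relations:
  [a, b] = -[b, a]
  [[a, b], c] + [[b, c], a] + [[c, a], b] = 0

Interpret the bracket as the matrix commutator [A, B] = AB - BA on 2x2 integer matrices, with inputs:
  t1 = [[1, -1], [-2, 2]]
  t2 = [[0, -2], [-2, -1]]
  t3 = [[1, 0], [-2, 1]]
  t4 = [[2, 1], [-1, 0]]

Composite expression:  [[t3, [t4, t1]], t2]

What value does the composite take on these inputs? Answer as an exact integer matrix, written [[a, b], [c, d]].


[[24, 8], [4, -24]]


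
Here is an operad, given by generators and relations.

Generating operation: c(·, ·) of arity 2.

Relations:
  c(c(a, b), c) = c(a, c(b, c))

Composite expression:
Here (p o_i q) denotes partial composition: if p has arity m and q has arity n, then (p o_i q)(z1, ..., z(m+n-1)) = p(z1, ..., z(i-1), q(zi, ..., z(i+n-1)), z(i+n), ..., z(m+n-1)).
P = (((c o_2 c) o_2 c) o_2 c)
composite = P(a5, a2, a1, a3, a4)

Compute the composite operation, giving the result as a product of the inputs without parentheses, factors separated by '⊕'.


a5 ⊕ a2 ⊕ a1 ⊕ a3 ⊕ a4

Key point: c is associative — brackets drop, the a-order remains.
c(a2, a1) unparenthesizes to a2 ⊕ a1
c(c(a2, a1), a3) unparenthesizes to a2 ⊕ a1 ⊕ a3
c(c(c(a2, a1), a3), a4) unparenthesizes to a2 ⊕ a1 ⊕ a3 ⊕ a4
c(a5, c(c(c(a2, a1), a3), a4)) unparenthesizes to a5 ⊕ a2 ⊕ a1 ⊕ a3 ⊕ a4


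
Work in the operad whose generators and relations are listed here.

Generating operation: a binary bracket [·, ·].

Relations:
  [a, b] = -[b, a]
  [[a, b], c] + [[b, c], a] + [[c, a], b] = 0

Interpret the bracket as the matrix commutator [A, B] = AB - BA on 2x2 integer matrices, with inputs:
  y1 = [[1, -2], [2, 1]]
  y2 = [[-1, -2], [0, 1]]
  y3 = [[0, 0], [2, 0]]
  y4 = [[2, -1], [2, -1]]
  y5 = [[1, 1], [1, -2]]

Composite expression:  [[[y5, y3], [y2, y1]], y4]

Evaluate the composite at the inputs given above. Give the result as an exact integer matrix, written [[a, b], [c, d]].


[y5, y3] = [[2, 0], [-6, -2]]
[y2, y1] = [[-4, 4], [4, 4]]
[[y5, y3], [y2, y1]] = [[24, 16], [32, -24]]
[[[y5, y3], [y2, y1]], y4] = [[64, -96], [0, -64]]

[[64, -96], [0, -64]]


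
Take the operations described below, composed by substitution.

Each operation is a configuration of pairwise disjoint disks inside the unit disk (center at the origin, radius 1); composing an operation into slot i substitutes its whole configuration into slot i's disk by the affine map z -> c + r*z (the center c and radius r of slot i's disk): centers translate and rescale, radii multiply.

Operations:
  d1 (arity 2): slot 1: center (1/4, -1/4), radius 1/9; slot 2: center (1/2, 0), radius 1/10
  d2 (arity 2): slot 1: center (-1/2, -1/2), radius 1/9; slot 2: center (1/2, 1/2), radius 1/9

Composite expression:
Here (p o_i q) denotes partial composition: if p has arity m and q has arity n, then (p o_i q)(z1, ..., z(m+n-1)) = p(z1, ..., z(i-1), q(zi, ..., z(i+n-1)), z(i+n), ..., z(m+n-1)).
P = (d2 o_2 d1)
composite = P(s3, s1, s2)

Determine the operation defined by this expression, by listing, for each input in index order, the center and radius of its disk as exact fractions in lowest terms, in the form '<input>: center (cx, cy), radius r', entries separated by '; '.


s1: center (19/36, 17/36), radius 1/81; s2: center (5/9, 1/2), radius 1/90; s3: center (-1/2, -1/2), radius 1/9


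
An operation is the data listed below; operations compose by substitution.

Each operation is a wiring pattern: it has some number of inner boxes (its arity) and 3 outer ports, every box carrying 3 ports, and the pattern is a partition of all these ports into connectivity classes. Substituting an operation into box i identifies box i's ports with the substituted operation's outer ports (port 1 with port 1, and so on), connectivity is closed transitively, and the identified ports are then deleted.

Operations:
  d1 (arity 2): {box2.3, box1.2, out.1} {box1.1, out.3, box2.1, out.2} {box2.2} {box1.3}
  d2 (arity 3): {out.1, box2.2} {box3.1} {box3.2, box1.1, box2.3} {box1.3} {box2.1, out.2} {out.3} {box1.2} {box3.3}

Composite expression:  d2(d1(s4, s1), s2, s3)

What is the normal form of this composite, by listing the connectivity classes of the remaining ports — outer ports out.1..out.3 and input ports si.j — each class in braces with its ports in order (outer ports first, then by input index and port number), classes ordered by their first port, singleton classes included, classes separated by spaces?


Two ports join when wires chain via d2-identified ports.
after d1, the pattern on (s4, s1) reads {out.1, s1.3, s4.2} {out.2, out.3, s1.1, s4.1} {s1.2} {s4.3} (out.j = its outer ports)
after d2, the pattern on (s4, s1, s2, s3) reads {out.1, s2.2} {out.2, s2.1} {out.3} {s1.1, s4.1} {s1.2} {s1.3, s2.3, s3.2, s4.2} {s3.1} {s3.3} {s4.3} (out.j = its outer ports)

{out.1, s2.2} {out.2, s2.1} {out.3} {s1.1, s4.1} {s1.2} {s1.3, s2.3, s3.2, s4.2} {s3.1} {s3.3} {s4.3}


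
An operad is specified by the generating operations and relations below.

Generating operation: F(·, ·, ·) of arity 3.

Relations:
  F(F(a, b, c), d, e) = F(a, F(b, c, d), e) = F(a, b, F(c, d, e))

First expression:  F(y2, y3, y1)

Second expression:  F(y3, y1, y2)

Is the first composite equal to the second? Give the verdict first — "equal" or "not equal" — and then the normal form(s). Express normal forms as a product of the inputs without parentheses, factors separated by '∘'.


not equal — first y2 ∘ y3 ∘ y1, second y3 ∘ y1 ∘ y2

Reducing the first expression gives y2 ∘ y3 ∘ y1
Reducing the second expression gives y3 ∘ y1 ∘ y2
The normal forms differ: not equal.


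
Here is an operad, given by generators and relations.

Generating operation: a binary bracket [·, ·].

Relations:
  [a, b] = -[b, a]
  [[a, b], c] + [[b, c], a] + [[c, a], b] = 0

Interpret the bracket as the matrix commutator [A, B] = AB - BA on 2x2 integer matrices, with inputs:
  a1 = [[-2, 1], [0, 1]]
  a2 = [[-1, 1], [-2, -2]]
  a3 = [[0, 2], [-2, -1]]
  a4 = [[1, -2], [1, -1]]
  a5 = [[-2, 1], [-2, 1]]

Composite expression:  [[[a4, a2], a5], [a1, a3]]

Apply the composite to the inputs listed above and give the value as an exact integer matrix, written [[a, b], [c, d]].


[a4, a2] = [[3, 4], [5, -3]]
[[a4, a2], a5] = [[-13, 18], [-3, 13]]
[a1, a3] = [[-2, -7], [-6, 2]]
[[[a4, a2], a5], [a1, a3]] = [[-129, 254], [-144, 129]]

[[-129, 254], [-144, 129]]


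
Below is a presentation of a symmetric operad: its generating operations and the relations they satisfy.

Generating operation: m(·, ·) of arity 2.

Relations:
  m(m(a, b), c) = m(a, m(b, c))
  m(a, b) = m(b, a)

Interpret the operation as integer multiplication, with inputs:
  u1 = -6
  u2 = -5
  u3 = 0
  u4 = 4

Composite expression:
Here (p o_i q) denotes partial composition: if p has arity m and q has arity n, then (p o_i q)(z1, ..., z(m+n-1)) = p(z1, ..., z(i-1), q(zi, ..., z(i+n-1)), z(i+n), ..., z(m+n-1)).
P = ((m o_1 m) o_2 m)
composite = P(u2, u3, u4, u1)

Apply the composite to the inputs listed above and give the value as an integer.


m(u3, u4) = 0
m(u2, m(u3, u4)) = 0
m(m(u2, m(u3, u4)), u1) = 0

0


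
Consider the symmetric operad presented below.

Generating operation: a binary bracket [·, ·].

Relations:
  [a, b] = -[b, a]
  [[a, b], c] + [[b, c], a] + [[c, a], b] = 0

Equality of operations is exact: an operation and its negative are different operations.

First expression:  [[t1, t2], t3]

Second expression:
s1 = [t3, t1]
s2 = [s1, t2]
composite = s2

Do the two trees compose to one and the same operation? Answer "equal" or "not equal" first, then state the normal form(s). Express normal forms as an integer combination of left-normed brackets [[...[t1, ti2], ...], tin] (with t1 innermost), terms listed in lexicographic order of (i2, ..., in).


not equal; the first gives [[t1, t2], t3] and the second -[[t1, t3], t2]

Reducing the first expression gives [[t1, t2], t3]
Reducing the second expression gives -[[t1, t3], t2]
They disagree, so not equal.


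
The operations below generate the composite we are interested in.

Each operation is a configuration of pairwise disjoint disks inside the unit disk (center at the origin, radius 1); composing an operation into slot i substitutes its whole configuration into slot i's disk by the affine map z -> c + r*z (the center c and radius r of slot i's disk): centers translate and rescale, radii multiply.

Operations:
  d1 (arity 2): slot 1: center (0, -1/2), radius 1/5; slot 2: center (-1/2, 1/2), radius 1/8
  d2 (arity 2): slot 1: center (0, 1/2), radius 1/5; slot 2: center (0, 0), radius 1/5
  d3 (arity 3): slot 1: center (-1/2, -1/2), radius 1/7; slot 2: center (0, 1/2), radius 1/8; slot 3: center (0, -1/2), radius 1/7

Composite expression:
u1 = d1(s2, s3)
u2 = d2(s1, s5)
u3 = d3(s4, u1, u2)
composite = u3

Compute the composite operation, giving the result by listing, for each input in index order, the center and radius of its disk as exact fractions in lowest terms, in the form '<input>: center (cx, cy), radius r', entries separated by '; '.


s1: center (0, -3/7), radius 1/35; s2: center (0, 7/16), radius 1/40; s3: center (-1/16, 9/16), radius 1/64; s4: center (-1/2, -1/2), radius 1/7; s5: center (0, -1/2), radius 1/35

Below d3, radii multiply path by path; the s-disk centers shift.
input s4: applying the 1 nested substitution gives center (-1/2, -1/2), radius 1/7
input s2: applying the 2 nested substitutions gives center (0, 7/16), radius 1/40
input s3: applying the 2 nested substitutions gives center (-1/16, 9/16), radius 1/64
input s1: applying the 2 nested substitutions gives center (0, -3/7), radius 1/35
input s5: applying the 2 nested substitutions gives center (0, -1/2), radius 1/35


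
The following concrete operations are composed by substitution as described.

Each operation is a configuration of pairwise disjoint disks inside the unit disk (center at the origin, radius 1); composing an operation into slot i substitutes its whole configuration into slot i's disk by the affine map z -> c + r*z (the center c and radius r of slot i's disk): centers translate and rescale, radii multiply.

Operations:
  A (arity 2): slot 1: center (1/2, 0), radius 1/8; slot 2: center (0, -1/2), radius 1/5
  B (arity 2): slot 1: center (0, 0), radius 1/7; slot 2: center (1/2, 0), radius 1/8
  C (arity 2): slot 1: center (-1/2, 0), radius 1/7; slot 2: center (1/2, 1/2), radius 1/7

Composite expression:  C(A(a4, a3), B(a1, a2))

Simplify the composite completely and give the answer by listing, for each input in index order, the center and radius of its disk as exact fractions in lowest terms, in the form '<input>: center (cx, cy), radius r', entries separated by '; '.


a1: center (1/2, 1/2), radius 1/49; a2: center (4/7, 1/2), radius 1/56; a3: center (-1/2, -1/14), radius 1/35; a4: center (-3/7, 0), radius 1/56

Below C, radii multiply path by path; the a-disk centers shift.
for a4, the 2-step affine chain lands on center (-3/7, 0), radius 1/56
for a3, the 2-step affine chain lands on center (-1/2, -1/14), radius 1/35
for a1, the 2-step affine chain lands on center (1/2, 1/2), radius 1/49
for a2, the 2-step affine chain lands on center (4/7, 1/2), radius 1/56


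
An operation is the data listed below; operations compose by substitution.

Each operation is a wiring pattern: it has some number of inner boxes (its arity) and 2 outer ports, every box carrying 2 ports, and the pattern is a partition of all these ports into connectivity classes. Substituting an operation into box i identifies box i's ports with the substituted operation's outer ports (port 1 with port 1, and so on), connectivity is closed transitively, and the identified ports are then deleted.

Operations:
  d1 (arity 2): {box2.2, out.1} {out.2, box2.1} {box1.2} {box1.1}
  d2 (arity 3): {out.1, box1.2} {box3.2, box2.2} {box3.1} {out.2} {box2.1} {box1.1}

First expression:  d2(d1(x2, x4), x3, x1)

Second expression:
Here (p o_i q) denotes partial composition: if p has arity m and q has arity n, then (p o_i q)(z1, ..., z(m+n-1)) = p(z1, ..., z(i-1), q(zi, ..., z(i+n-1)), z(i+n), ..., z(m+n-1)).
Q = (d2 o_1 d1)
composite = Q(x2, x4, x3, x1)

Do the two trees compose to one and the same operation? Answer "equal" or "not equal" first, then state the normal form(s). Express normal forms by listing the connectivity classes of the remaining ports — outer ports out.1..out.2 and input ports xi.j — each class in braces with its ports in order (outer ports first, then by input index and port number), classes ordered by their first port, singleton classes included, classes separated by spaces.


The first expression, normalized: {out.1, x4.1} {out.2} {x1.1} {x1.2, x3.2} {x2.1} {x2.2} {x3.1} {x4.2}
The second expression, normalized: {out.1, x4.1} {out.2} {x1.1} {x1.2, x3.2} {x2.1} {x2.2} {x3.1} {x4.2}
The forms coincide; equal.

equal; both compose to {out.1, x4.1} {out.2} {x1.1} {x1.2, x3.2} {x2.1} {x2.2} {x3.1} {x4.2}


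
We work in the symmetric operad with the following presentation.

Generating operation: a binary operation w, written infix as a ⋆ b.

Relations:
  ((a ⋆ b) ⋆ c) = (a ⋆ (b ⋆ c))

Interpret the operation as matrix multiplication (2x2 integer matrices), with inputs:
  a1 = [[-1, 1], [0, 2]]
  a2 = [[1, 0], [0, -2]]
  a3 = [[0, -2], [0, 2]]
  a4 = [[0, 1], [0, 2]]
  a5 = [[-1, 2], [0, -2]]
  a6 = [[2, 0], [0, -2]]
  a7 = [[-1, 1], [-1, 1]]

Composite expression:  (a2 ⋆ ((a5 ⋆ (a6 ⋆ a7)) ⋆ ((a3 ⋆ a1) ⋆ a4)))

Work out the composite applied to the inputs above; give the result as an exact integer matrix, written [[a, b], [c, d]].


(a6 ⋆ a7) = [[-2, 2], [2, -2]]
(a5 ⋆ (a6 ⋆ a7)) = [[6, -6], [-4, 4]]
(a3 ⋆ a1) = [[0, -4], [0, 4]]
((a3 ⋆ a1) ⋆ a4) = [[0, -8], [0, 8]]
((a5 ⋆ (a6 ⋆ a7)) ⋆ ((a3 ⋆ a1) ⋆ a4)) = [[0, -96], [0, 64]]
(a2 ⋆ ((a5 ⋆ (a6 ⋆ a7)) ⋆ ((a3 ⋆ a1) ⋆ a4))) = [[0, -96], [0, -128]]

[[0, -96], [0, -128]]


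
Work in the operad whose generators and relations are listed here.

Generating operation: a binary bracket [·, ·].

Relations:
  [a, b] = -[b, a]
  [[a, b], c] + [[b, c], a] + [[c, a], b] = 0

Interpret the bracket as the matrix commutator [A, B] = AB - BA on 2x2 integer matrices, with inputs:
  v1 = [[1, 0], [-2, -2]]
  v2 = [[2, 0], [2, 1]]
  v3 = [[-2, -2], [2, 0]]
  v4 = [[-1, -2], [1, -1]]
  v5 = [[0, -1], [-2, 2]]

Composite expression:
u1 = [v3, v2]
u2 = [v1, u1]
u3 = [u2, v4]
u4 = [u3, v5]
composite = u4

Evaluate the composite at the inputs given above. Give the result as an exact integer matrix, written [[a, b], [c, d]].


[[24, -36], [24, -24]]

[v3, v2] = [[-4, 2], [6, 4]]
[v1, [v3, v2]] = [[4, 6], [-2, -4]]
[[v1, [v3, v2]], v4] = [[2, -16], [-8, -2]]
[[[v1, [v3, v2]], v4], v5] = [[24, -36], [24, -24]]


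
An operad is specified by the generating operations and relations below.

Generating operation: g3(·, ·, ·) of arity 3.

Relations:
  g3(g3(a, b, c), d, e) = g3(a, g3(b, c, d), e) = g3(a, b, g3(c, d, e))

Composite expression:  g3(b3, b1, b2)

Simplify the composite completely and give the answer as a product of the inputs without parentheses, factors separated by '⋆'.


b3 ⋆ b1 ⋆ b2

Under associativity of g3, the answer is the b's in reading order.
g3(b3, b1, b2) linearizes to b3 ⋆ b1 ⋆ b2
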